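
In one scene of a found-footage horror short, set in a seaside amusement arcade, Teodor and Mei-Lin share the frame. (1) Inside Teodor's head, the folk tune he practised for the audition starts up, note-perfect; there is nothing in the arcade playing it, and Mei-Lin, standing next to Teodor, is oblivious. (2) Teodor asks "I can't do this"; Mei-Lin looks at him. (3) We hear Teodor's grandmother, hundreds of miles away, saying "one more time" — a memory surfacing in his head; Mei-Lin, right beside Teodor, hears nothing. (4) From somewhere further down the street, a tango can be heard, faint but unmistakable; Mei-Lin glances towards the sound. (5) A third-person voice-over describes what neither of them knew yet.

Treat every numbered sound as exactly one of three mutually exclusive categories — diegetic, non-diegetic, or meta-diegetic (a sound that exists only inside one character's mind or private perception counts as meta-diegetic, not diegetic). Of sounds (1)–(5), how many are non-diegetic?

1

(1) is meta-diegetic: the music is a memory playing inside Teodor's mind alone; no real-world source, Mei-Lin can't hear it.
(2) spoken by a character present in the story world → diegetic.
(3) is meta-diegetic: the voice is a memory playing only inside Teodor's mind; Mei-Lin can't hear it.
(4) is diegetic: the music has an off-screen but real-world source and a character hears it.
(5) external voice-over — not a character, not heard by anyone in the scene → non-diegetic.
Non-diegetic: (5) — that's 1.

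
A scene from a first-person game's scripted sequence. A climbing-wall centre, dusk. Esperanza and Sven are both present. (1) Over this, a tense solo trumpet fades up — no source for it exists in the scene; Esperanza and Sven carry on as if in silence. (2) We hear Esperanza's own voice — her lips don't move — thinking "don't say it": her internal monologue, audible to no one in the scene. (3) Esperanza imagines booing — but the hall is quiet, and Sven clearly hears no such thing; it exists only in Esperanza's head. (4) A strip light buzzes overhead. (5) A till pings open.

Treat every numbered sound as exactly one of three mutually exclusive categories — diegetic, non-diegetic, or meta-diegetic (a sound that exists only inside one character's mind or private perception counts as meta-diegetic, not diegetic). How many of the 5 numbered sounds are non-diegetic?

1

Sound (1): it has no source in the story world and no character can hear it — it's underscore, so non-diegetic.
(2) is meta-diegetic: it's Esperanza's unspoken thought, heard only by the audience via her subjectivity.
(3) subjective to Esperanza: the hall is silent and Sven hears nothing → meta-diegetic.
(4) ambient/room sound belonging to the story's physical space → diegetic.
(5) is diegetic: a till is a real object/event in the scene's world.
Non-diegetic: (1) — that's 1.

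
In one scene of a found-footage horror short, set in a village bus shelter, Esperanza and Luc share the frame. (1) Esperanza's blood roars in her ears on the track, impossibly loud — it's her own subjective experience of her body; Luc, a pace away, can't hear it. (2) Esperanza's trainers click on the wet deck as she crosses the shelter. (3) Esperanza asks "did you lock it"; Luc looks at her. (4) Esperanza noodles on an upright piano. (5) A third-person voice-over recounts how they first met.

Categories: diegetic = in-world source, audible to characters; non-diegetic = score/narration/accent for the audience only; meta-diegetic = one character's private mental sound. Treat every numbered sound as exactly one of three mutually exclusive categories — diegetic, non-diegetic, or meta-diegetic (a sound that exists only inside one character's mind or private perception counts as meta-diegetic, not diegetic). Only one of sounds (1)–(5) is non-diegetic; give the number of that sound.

Sound (1): it's Esperanza's internal bodily sensation rendered as sound; only Esperanza 'hears' it, so meta-diegetic.
Sound (2): a character's body making contact with the set — an in-world sound, so diegetic.
Sound (3): Esperanza is a character speaking aloud in the scene, so diegetic.
Sound (4): the instrument and the performer are both in the scene, so diegetic.
(5) commentary laid over the scene from outside the fiction → non-diegetic.
Only (5) is non-diegetic.

5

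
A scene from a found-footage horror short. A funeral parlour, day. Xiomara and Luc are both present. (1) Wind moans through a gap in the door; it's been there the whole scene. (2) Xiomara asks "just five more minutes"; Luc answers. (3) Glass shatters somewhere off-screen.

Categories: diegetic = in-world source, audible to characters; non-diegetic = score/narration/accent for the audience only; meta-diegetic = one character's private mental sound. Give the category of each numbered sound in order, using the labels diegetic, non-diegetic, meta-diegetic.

diegetic, diegetic, diegetic

(1) is diegetic: ambient/room sound belonging to the story's physical space.
Sound (2): on-screen dialogue — Xiomara speaks and Luc is there to hear, so diegetic.
Sound (3): glass is a real object/event in the scene's world, so diegetic.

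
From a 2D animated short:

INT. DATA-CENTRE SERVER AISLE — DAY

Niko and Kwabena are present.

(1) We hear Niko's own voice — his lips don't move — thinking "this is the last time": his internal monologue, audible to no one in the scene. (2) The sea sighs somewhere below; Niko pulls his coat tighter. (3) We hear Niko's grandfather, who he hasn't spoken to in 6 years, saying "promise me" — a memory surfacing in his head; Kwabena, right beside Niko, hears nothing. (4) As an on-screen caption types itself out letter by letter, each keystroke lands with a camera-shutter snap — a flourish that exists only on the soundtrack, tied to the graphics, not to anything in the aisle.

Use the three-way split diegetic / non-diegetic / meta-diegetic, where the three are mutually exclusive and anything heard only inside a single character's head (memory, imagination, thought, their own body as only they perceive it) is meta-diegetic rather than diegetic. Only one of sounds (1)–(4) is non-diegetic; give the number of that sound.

(1) is meta-diegetic: Niko's thought-voice: a private mental sound no other character can hear.
(2) is diegetic: ambient/room sound belonging to the story's physical space.
Sound (3): it's Niko's recollection rendered as sound; the other character can't hear it, so meta-diegetic.
(4) sound married to a title/caption — outside the diegesis by definition → non-diegetic.
Only (4) is non-diegetic.

4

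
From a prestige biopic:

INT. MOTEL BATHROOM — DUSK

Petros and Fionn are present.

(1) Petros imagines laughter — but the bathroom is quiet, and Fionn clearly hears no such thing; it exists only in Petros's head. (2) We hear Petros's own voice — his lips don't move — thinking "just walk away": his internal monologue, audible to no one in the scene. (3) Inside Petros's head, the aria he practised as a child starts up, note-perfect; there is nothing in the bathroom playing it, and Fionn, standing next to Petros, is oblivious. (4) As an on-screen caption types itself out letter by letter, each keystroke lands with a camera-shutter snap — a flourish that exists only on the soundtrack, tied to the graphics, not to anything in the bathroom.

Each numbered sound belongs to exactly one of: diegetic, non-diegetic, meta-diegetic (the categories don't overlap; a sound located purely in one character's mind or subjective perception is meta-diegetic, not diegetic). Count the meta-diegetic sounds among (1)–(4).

Sound (1): the sound is imagined by Petros; nothing in the story world is producing it and Fionn can't hear it, so meta-diegetic.
(2) internal monologue — inside Petros's mind, not spoken into the scene → meta-diegetic.
Sound (3): it lives in Petros's subjectivity, not in the bathroom, so meta-diegetic.
(4) the caption isn't part of the story world, so neither is the sound tied to it → non-diegetic.
Meta-diegetic: (1), (2), (3) — that's 3.

3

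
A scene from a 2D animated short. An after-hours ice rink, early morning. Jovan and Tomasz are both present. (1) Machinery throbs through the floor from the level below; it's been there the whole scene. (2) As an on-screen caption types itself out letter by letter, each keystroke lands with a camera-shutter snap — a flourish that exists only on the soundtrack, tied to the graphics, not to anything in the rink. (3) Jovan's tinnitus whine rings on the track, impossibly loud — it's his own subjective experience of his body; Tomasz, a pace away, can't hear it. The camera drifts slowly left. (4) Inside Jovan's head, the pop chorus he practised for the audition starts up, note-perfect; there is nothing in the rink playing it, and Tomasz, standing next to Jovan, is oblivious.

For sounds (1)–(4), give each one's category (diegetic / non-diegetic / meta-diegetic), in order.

(1) ambient/room sound belonging to the story's physical space → diegetic.
(2) it accompanies on-screen graphics, not anything inside the story world → non-diegetic.
(3) it's Jovan's internal bodily sensation rendered as sound; only Jovan 'hears' it → meta-diegetic.
(4) it lives in Jovan's subjectivity, not in the rink → meta-diegetic.

diegetic, non-diegetic, meta-diegetic, meta-diegetic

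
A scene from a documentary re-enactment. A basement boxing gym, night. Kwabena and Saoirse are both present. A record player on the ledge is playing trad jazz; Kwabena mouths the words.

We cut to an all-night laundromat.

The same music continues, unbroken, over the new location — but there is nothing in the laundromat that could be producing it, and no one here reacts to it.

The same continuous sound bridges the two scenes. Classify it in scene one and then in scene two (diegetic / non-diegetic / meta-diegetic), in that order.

Scene one: a record player is an on-screen source and Kwabena reacts to it → diegetic.
Scene two: there is no source in the laundromat and no one hears it — it's now underscore → non-diegetic.

diegetic, non-diegetic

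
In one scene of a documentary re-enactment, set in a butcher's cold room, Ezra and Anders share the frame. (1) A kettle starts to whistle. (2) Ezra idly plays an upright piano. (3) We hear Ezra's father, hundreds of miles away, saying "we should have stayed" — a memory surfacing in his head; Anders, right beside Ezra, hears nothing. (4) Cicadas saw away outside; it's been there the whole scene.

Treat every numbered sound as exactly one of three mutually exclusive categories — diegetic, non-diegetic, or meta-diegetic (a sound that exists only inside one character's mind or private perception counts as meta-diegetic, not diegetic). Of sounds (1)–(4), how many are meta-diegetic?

Sound (1): the sound comes from a kettle physically present in the location, so diegetic.
(2) Ezra is producing the music live, in the story world → diegetic.
Sound (3): a remembered line, private to Ezra — not present in the room, not audible to Anders, so meta-diegetic.
(4) it's the actual ambient sound of the location → diegetic.
So 1 of the 4 is meta-diegetic: (3).

1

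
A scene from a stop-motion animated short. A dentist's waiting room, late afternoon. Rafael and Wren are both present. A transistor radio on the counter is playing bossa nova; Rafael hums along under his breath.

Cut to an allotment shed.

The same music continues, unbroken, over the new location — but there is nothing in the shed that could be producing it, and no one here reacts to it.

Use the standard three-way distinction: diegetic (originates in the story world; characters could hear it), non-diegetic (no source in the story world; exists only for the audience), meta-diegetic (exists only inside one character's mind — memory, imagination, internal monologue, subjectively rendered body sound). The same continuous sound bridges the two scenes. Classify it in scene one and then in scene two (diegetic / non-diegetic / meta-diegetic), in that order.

diegetic, non-diegetic

Scene one: a transistor radio is an on-screen source and Rafael reacts to it → diegetic.
Scene two: there is no source in the shed and no one hears it — it's now underscore → non-diegetic.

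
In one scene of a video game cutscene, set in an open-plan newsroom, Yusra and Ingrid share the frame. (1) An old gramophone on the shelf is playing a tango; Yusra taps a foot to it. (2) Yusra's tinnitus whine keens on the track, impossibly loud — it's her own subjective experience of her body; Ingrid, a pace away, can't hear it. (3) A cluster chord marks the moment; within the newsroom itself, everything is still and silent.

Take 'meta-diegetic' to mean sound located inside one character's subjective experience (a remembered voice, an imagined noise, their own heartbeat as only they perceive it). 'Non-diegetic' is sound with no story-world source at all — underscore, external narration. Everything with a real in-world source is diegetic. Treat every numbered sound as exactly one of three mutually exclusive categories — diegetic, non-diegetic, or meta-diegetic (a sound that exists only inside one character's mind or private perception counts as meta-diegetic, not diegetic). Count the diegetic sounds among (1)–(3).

1

(1) is diegetic: source music from an old gramophone, which exists in the story world.
(2) point-of-audition from inside Yusra's body; not a sound in the room → meta-diegetic.
(3) is non-diegetic: it's a sound-design accent with no in-world source; no one in the scene can hear it.
Diegetic: (1) — that's 1.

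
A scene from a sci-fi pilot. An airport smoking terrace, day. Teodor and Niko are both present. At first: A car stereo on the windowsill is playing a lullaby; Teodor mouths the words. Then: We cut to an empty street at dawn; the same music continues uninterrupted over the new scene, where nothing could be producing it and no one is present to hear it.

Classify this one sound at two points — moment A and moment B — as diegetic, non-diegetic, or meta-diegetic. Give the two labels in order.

diegetic, non-diegetic

Moment A: a car stereo is a real in-scene source and Teodor reacts to it → diegetic.
Moment B: there is no longer any in-world source and no one can hear it — it has become underscore → non-diegetic.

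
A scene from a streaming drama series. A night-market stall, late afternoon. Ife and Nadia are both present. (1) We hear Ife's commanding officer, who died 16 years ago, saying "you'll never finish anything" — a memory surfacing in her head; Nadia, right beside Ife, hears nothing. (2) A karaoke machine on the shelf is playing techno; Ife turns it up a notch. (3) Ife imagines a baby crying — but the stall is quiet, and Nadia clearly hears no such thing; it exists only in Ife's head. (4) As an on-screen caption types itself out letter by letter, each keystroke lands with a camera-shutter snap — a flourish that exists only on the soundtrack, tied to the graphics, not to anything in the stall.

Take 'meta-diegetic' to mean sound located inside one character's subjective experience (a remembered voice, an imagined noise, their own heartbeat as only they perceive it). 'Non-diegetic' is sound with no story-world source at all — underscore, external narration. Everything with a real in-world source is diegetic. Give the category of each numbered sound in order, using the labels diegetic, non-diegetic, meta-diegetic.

(1) it's Ife's recollection rendered as sound; the other character can't hear it → meta-diegetic.
(2) the music comes from an on-screen device that Ife responds to → diegetic.
(3) is meta-diegetic: the sound is imagined by Ife; nothing in the story world is producing it and Nadia can't hear it.
(4) sound married to a title/caption — outside the diegesis by definition → non-diegetic.

meta-diegetic, diegetic, meta-diegetic, non-diegetic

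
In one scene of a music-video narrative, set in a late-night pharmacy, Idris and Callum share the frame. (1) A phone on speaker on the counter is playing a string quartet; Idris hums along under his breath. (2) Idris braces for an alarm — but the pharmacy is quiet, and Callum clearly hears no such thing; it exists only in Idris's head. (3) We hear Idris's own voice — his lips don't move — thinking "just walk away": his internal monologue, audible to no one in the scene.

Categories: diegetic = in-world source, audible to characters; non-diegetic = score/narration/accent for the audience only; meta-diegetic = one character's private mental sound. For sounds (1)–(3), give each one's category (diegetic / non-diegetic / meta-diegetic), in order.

Sound (1): source music from a phone on speaker, which exists in the story world, so diegetic.
Sound (2): subjective to Idris: the pharmacy is silent and Callum hears nothing, so meta-diegetic.
(3) internal monologue — inside Idris's mind, not spoken into the scene → meta-diegetic.

diegetic, meta-diegetic, meta-diegetic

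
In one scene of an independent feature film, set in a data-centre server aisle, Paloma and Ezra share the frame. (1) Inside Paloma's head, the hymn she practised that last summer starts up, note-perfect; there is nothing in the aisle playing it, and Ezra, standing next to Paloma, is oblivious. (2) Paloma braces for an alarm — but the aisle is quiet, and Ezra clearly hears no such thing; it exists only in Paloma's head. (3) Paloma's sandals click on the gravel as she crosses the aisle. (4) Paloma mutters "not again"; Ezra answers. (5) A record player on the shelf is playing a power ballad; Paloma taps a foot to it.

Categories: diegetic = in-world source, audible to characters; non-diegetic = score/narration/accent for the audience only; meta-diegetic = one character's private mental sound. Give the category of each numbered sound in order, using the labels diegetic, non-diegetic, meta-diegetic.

(1) is meta-diegetic: remembered music, private to Paloma — Ezra is oblivious because it isn't in the room.
(2) Paloma alone 'hears' it — an imagined sound, not present in the space → meta-diegetic.
(3) is diegetic: Paloma's footsteps are produced in the story world.
(4) Paloma is a character speaking aloud in the scene → diegetic.
Sound (5): the music comes from an on-screen device that Paloma responds to, so diegetic.

meta-diegetic, meta-diegetic, diegetic, diegetic, diegetic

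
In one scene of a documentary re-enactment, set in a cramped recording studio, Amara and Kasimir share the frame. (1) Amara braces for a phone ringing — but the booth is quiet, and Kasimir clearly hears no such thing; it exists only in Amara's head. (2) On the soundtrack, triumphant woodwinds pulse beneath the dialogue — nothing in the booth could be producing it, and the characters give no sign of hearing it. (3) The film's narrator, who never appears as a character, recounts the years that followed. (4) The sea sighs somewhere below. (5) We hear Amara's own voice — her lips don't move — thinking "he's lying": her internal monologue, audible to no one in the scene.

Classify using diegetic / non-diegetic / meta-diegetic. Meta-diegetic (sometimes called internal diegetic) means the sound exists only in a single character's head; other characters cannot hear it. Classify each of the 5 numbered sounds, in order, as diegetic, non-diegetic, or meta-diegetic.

(1) is meta-diegetic: the sound is imagined by Amara; nothing in the story world is producing it and Kasimir can't hear it.
Sound (2): it has no source in the story world and no character can hear it — it's underscore, so non-diegetic.
(3) external voice-over — not a character, not heard by anyone in the scene → non-diegetic.
Sound (4): ambient/room sound belonging to the story's physical space, so diegetic.
Sound (5): Amara's thought-voice: a private mental sound no other character can hear, so meta-diegetic.

meta-diegetic, non-diegetic, non-diegetic, diegetic, meta-diegetic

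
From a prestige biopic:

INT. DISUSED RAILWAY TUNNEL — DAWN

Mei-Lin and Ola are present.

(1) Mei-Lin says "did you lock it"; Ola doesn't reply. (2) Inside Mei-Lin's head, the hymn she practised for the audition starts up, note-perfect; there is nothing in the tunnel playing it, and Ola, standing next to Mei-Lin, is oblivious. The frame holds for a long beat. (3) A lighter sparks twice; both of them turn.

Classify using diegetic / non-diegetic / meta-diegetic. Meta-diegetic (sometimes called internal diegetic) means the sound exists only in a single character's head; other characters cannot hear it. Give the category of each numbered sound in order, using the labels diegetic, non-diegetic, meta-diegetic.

diegetic, meta-diegetic, diegetic

(1) is diegetic: spoken by a character present in the story world.
(2) remembered music, private to Mei-Lin — Ola is oblivious because it isn't in the room → meta-diegetic.
(3) is diegetic: the sound comes from a lighter physically present in the location.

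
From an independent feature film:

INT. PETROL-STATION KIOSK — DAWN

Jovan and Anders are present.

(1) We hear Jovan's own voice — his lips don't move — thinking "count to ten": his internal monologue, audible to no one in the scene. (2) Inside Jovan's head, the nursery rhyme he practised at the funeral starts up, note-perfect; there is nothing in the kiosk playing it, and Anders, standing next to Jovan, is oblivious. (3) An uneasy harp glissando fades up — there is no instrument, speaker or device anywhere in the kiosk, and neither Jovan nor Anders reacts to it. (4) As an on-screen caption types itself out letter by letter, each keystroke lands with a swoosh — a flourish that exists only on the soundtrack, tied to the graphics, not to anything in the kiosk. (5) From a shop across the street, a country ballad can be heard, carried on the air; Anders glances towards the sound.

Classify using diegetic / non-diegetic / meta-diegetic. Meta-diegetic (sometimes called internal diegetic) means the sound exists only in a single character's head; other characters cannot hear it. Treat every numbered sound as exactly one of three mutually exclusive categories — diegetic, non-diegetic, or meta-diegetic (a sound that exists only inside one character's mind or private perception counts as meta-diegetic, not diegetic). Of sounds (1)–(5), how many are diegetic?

1

(1) it's Jovan's unspoken thought, heard only by the audience via his subjectivity → meta-diegetic.
(2) is meta-diegetic: the music is a memory playing inside Jovan's mind alone; no real-world source, Anders can't hear it.
(3) is non-diegetic: score with no on-screen or off-screen source; it exists for the audience alone.
(4) is non-diegetic: the caption isn't part of the story world, so neither is the sound tied to it.
(5) is diegetic: it's coming from a shop across the street — a location within the story world — and Anders reacts.
Diegetic: (5) — that's 1.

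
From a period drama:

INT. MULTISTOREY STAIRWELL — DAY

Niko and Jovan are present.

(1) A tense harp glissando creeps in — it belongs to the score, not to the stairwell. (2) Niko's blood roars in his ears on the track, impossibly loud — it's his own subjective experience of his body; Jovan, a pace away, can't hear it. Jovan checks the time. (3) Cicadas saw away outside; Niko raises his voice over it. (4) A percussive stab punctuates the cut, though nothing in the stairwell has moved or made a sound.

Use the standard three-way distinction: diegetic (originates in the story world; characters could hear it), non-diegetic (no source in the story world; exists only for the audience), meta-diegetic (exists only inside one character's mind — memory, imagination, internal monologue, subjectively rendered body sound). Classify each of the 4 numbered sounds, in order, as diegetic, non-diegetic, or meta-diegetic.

(1) nothing in the stairwell produces it and the characters don't hear it — pure soundtrack → non-diegetic.
(2) is meta-diegetic: a subjective body sound — Niko's private perception, inaudible to Jovan.
Sound (3): cicadas is part of the location's real environment, so diegetic.
Sound (4): an editorial stinger — it belongs to the cut, not the story world, so non-diegetic.

non-diegetic, meta-diegetic, diegetic, non-diegetic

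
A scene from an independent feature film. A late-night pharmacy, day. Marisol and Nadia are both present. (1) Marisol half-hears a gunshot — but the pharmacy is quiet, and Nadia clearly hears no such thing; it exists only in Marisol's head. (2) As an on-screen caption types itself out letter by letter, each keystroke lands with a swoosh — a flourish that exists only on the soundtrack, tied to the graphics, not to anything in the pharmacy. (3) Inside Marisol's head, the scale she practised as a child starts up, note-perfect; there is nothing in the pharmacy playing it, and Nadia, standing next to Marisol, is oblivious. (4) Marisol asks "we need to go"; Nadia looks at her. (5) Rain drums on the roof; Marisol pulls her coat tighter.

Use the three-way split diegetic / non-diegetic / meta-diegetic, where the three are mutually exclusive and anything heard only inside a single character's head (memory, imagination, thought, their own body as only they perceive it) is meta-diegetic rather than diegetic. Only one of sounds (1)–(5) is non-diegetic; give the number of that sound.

(1) is meta-diegetic: Marisol alone 'hears' it — an imagined sound, not present in the space.
(2) the caption isn't part of the story world, so neither is the sound tied to it → non-diegetic.
Sound (3): the music is a memory playing inside Marisol's mind alone; no real-world source, Nadia can't hear it, so meta-diegetic.
Sound (4): on-screen dialogue — Marisol speaks and Nadia is there to hear, so diegetic.
(5) ambient/room sound belonging to the story's physical space → diegetic.
Only (2) is non-diegetic.

2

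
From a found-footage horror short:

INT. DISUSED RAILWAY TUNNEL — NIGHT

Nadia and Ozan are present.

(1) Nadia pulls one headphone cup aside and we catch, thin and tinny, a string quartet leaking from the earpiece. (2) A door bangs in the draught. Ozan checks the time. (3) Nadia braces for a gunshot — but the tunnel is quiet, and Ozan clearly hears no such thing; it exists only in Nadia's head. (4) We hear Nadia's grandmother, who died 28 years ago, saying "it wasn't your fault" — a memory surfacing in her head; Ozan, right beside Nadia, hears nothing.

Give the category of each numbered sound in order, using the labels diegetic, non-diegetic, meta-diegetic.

(1) is diegetic: the headphones are an on-screen source.
(2) is diegetic: an in-world source (a door); characters could hear it.
Sound (3): subjective to Nadia: the tunnel is silent and Ozan hears nothing, so meta-diegetic.
Sound (4): it's Nadia's recollection rendered as sound; the other character can't hear it, so meta-diegetic.

diegetic, diegetic, meta-diegetic, meta-diegetic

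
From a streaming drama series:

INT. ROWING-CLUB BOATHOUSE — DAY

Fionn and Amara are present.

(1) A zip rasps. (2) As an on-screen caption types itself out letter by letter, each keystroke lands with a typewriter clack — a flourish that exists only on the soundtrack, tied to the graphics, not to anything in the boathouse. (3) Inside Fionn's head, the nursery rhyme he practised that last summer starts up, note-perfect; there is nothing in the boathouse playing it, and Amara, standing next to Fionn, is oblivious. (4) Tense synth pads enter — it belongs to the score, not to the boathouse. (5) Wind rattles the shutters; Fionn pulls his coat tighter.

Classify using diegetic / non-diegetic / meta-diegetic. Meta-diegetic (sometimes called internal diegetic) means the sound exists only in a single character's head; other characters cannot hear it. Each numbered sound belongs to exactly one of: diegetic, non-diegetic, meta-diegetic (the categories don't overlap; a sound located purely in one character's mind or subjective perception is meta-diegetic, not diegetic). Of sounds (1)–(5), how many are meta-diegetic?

1

(1) the sound comes from a zip physically present in the location → diegetic.
(2) sound married to a title/caption — outside the diegesis by definition → non-diegetic.
(3) is meta-diegetic: it lives in Fionn's subjectivity, not in the boathouse.
Sound (4): score with no on-screen or off-screen source; it exists for the audience alone, so non-diegetic.
(5) wind is part of the location's real environment → diegetic.
Meta-diegetic: (3) — that's 1.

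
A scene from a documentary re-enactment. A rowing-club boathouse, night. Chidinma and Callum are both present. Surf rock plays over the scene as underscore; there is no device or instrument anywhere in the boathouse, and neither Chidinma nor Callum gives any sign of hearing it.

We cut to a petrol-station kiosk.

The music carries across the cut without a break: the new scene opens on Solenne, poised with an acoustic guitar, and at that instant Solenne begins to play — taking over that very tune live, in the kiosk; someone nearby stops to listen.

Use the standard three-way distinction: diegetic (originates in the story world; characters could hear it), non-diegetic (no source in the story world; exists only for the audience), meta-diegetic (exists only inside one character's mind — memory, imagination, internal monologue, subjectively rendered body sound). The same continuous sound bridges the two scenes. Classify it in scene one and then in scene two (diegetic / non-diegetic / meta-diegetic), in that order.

non-diegetic, diegetic

Scene one: there's no in-world source anywhere and no character hears it — underscore for the audience only → non-diegetic.
Scene two: from the moment Solenne starts playing, the tune is being performed on an acoustic guitar inside the story world and another character hears it → diegetic.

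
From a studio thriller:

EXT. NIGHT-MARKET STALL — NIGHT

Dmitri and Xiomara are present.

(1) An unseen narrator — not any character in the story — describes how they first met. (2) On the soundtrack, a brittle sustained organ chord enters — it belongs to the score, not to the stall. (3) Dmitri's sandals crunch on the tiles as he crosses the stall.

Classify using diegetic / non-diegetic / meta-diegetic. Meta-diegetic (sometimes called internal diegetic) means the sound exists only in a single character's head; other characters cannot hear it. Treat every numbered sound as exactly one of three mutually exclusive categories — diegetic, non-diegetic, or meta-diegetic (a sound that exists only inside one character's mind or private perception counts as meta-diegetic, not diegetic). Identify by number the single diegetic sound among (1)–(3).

3

Sound (1): external voice-over — not a character, not heard by anyone in the scene, so non-diegetic.
(2) is non-diegetic: score with no on-screen or off-screen source; it exists for the audience alone.
(3) is diegetic: Dmitri's footsteps are produced in the story world.
Only (3) is diegetic.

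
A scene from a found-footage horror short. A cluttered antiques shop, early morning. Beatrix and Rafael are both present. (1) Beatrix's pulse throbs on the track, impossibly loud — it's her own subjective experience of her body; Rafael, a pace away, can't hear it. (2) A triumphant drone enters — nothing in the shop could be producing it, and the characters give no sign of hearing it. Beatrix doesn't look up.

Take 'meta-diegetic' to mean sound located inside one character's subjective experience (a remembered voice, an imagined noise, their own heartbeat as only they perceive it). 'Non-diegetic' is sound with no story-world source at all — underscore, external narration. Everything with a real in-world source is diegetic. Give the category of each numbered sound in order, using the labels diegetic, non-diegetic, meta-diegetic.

Sound (1): point-of-audition from inside Beatrix's body; not a sound in the room, so meta-diegetic.
(2) is non-diegetic: nothing in the shop produces it and the characters don't hear it — pure soundtrack.

meta-diegetic, non-diegetic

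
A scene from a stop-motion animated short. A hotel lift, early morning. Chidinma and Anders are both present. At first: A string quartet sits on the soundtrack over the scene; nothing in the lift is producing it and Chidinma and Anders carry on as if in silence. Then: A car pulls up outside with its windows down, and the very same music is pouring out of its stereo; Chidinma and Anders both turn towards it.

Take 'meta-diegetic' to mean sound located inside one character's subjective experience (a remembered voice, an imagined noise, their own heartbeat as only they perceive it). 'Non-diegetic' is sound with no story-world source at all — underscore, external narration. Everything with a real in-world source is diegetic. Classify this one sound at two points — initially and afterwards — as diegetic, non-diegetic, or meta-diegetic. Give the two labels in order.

Initially: no in-world source exists and no character can hear it — underscore → non-diegetic.
Afterwards: the car stereo is now a real source in the story world and the characters hear it → diegetic.

non-diegetic, diegetic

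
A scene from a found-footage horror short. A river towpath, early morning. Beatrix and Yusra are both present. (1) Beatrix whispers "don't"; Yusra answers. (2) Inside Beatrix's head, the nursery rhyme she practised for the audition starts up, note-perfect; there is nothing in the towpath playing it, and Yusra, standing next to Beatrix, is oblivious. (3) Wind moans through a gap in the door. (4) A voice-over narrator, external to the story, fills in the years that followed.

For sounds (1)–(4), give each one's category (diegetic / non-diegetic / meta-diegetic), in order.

Sound (1): spoken by a character present in the story world, so diegetic.
Sound (2): remembered music, private to Beatrix — Yusra is oblivious because it isn't in the room, so meta-diegetic.
Sound (3): wind is part of the location's real environment, so diegetic.
Sound (4): commentary laid over the scene from outside the fiction, so non-diegetic.

diegetic, meta-diegetic, diegetic, non-diegetic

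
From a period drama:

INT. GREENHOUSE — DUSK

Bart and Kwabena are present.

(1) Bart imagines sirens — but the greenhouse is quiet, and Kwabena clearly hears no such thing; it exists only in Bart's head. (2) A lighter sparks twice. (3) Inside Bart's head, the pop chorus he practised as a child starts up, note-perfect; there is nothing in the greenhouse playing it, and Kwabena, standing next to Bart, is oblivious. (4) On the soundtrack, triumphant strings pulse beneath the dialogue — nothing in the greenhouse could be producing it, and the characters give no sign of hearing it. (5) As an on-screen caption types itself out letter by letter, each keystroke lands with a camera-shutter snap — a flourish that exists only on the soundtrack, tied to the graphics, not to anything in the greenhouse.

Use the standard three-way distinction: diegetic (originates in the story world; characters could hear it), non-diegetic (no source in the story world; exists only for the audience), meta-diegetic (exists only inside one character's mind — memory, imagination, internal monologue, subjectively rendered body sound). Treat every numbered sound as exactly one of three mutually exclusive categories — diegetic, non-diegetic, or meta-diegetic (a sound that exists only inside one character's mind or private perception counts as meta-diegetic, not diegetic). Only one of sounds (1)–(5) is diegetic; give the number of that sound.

2

(1) subjective to Bart: the greenhouse is silent and Kwabena hears nothing → meta-diegetic.
(2) a lighter is a real object/event in the scene's world → diegetic.
(3) the music is a memory playing inside Bart's mind alone; no real-world source, Kwabena can't hear it → meta-diegetic.
Sound (4): nothing in the greenhouse produces it and the characters don't hear it — pure soundtrack, so non-diegetic.
(5) is non-diegetic: sound married to a title/caption — outside the diegesis by definition.
Only (2) is diegetic.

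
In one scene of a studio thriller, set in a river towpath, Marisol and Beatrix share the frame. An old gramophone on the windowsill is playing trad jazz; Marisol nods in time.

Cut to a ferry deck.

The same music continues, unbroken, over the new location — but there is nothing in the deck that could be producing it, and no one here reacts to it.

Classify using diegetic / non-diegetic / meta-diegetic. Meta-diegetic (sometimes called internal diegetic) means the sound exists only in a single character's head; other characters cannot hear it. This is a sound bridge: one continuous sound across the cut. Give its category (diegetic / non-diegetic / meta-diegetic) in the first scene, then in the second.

Scene one: an old gramophone is an on-screen source and Marisol reacts to it → diegetic.
Scene two: there is no source in the deck and no one hears it — it's now underscore → non-diegetic.

diegetic, non-diegetic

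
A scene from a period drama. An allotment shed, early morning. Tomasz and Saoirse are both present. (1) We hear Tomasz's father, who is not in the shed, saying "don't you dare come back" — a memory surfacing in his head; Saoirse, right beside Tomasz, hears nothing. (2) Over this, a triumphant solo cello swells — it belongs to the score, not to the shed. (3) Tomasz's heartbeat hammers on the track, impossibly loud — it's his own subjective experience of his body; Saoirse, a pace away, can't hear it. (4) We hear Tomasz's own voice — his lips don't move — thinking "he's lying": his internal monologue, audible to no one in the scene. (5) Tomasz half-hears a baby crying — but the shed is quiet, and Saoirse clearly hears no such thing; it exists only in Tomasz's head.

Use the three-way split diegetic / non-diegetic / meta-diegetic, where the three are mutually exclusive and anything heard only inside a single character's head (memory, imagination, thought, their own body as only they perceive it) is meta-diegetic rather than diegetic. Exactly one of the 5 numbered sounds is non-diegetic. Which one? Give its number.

2

(1) is meta-diegetic: it's Tomasz's recollection rendered as sound; the other character can't hear it.
(2) score with no on-screen or off-screen source; it exists for the audience alone → non-diegetic.
(3) is meta-diegetic: a subjective body sound — Tomasz's private perception, inaudible to Saoirse.
(4) is meta-diegetic: it's Tomasz's unspoken thought, heard only by the audience via his subjectivity.
Sound (5): subjective to Tomasz: the shed is silent and Saoirse hears nothing, so meta-diegetic.
Only (2) is non-diegetic.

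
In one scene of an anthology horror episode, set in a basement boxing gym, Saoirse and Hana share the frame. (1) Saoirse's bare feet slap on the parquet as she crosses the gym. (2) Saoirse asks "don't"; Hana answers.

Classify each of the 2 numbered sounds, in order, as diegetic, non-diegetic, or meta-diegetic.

diegetic, diegetic

(1) it's the physical sound of Saoirse moving in the space → diegetic.
Sound (2): Saoirse is a character speaking aloud in the scene, so diegetic.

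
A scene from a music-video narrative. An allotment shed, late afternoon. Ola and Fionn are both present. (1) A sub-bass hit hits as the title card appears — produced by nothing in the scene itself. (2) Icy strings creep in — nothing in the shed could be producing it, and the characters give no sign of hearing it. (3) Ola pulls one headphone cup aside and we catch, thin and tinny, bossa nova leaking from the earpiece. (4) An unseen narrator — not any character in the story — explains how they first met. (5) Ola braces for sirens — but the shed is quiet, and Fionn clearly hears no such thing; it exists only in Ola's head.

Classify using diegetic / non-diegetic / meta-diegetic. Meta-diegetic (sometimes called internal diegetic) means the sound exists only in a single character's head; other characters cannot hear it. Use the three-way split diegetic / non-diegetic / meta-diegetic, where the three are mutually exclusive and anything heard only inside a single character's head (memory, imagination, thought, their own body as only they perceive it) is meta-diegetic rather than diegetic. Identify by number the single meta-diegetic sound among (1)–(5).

5

(1) an editorial stinger — it belongs to the cut, not the story world → non-diegetic.
(2) is non-diegetic: score with no on-screen or off-screen source; it exists for the audience alone.
(3) the earpiece is a real device on Ola's head — source music → diegetic.
(4) the narrator exists outside the story world, addressing only the audience → non-diegetic.
(5) Ola alone 'hears' it — an imagined sound, not present in the space → meta-diegetic.
Only (5) is meta-diegetic.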